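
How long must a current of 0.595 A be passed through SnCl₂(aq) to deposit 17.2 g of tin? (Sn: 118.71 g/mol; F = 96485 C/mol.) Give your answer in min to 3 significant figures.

783 min

n(Sn) = 17.2 / 118.71 = 0.1449 mol
Sn²⁺ + 2e⁻ → Sn, so n(e⁻) = 2 × 0.1449 = 0.2898 mol
Q = 0.2898 × 96485 = 27960 C
t = Q / I = 27960 / 0.595 = 46990 s = 783 min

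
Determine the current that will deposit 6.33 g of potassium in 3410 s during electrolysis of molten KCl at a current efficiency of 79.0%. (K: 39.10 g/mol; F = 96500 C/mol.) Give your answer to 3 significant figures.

5.80 A

n(K) = 6.33 / 39.10 = 0.1619 mol
K⁺ + e⁻ → K, so n(e⁻) = 0.1619 mol
Q = 0.1619 × 96500 / 0.790 = 19780 C
I = Q / t = 19780 / 3410 s = 5.80 A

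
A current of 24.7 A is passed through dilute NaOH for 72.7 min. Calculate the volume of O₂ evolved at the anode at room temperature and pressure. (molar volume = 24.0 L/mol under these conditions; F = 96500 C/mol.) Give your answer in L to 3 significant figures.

6.70 L

Charge passed = 24.7 × 4362 = 1.077×10^5 C
Moles of electrons = 1.077×10^5 / 96500 = 1.116 mol
2H₂O → O₂ + 4H⁺ + 4e⁻, so n(O₂) = 1.116 / 4 = 0.2790 mol
V = 0.2790 × 24.0 = 6.696 L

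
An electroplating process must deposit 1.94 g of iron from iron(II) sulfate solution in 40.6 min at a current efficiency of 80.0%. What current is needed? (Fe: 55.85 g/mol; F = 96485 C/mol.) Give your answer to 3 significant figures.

3.44 A

n(Fe) = 1.94 / 55.85 = 0.03474 mol
Fe²⁺ + 2e⁻ → Fe, so n(e⁻) = 2 × 0.03474 = 0.06948 mol
Q = 0.06948 × 96485 / 0.800 = 8380 C
I = Q / t = 8380 / 2436 s = 3.44 A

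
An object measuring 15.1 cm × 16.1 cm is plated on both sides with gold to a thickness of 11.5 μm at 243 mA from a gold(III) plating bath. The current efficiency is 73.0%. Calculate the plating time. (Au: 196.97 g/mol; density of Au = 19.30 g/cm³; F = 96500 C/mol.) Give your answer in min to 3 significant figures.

1490 min

Plated area = 2 × 15.1 × 16.1 = 486.2 cm²
Volume = 486.2 × 11.5×10⁻⁴ cm = 0.5591 cm³
m(Au) = 0.5591 × 19.30 = 10.79 g
n(Au) = 10.79 / 196.97 = 0.05478 mol; n(e⁻) = 3 × 0.05478 = 0.1643 mol
Q = 0.1643 × 96500 / 0.730 = 21720 C
t = 21720 / 0.243 = 89380 s = 1490 min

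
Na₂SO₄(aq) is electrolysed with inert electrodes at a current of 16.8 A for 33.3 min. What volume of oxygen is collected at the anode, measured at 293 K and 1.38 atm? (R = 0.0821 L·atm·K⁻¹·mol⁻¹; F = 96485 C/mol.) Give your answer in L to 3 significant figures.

Q = 16.8 A × 1998 s = 33570 C
Moles of electrons = 33570 / 96485 = 0.3479 mol
2H₂O → O₂ + 4H⁺ + 4e⁻, so n(O₂) = 0.3479 / 4 = 0.08698 mol
V = nRT/P = 0.08698 × 0.0821 × 293 / 1.38 = 1.516 L

1.52 L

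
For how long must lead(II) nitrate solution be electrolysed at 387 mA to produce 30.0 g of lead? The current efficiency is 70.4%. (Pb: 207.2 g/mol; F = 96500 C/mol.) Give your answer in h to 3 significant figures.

n(Pb) = 30.0 / 207.2 = 0.1448 mol
Pb²⁺ + 2e⁻ → Pb, so n(e⁻) = 2 × 0.1448 = 0.2896 mol
Q = 0.2896 × 96500 / 0.704 = 39700 C
t = Q / I = 39700 / 0.387 = 1.026×10^5 s = 28.5 h

28.5 h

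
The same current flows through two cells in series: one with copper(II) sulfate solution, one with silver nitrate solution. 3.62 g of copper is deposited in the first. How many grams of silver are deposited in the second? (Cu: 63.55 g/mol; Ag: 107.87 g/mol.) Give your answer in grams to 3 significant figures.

n(Cu) = 3.62 / 63.55 = 0.05696 mol
Cu²⁺ + 2e⁻ → Cu, so n(e⁻) = 2 × 0.05696 = 0.1139 mol
Same current for the same time ⇒ same n(e⁻) = 0.1139 mol in both cells.
Ag⁺ + e⁻ → Ag, so n(Ag) = 0.1139 mol
m(Ag) = 0.1139 × 107.87 = 12.3 g

12.3 g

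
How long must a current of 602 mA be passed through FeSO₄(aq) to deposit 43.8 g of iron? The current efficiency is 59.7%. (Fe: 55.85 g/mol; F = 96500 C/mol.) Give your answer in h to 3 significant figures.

117 h

n(Fe) = 43.8 / 55.85 = 0.7842 mol
Fe²⁺ + 2e⁻ → Fe, so n(e⁻) = 2 × 0.7842 = 1.568 mol
Q = 1.568 × 96500 / 0.597 = 2.535×10^5 C
t = Q / I = 2.535×10^5 / 0.602 = 4.211×10^5 s = 117 h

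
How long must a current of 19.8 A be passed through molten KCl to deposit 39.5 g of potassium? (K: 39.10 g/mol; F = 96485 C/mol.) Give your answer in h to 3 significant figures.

1.37 h

n(K) = 39.5 / 39.10 = 1.010 mol
K⁺ + e⁻ → K, so n(e⁻) = 1.010 mol
Q = 1.010 × 96485 = 97450 C
t = Q / I = 97450 / 19.8 = 4922 s = 1.37 h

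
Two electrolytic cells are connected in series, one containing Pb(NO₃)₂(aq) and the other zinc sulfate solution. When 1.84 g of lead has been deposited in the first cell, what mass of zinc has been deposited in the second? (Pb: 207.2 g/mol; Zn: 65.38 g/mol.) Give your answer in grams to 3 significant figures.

n(Pb) = 1.84 / 207.2 = 0.008880 mol
Pb²⁺ + 2e⁻ → Pb, so n(e⁻) = 2 × 0.008880 = 0.01776 mol
Since the cells are in series, n(e⁻) in the Zn cell is also 0.01776 mol.
Zn²⁺ + 2e⁻ → Zn, so n(Zn) = 0.01776 / 2 = 0.008880 mol
m(Zn) = 0.008880 × 65.38 = 0.581 g

0.581 g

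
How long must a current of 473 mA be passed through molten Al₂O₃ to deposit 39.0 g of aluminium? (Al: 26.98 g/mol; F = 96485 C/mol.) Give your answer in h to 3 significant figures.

n(Al) = 39.0 / 26.98 = 1.446 mol
Al³⁺ + 3e⁻ → Al, so n(e⁻) = 3 × 1.446 = 4.338 mol
Q = 4.338 × 96485 = 4.186×10^5 C
t = Q / I = 4.186×10^5 / 0.473 = 8.850×10^5 s = 246 h

246 h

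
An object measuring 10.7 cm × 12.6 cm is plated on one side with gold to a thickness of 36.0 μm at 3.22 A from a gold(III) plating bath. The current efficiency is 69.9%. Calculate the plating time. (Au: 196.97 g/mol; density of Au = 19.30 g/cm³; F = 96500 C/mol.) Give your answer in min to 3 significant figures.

Plated area = 10.7 × 12.6 = 134.8 cm²
Volume = 134.8 × 36.0×10⁻⁴ cm = 0.4853 cm³
m(Au) = 0.4853 × 19.30 = 9.366 g
n(Au) = 9.366 / 196.97 = 0.04755 mol; n(e⁻) = 3 × 0.04755 = 0.1427 mol
Q = 0.1427 × 96500 / 0.699 = 19700 C
t = 19700 / 3.22 = 6118 s = 102 min

102 min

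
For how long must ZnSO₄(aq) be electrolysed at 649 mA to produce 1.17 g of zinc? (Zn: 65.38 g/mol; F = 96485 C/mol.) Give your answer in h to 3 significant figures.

n(Zn) = 1.17 / 65.38 = 0.01790 mol
Zn²⁺ + 2e⁻ → Zn, so n(e⁻) = 2 × 0.01790 = 0.03580 mol
Q = 0.03580 × 96485 = 3454 C
t = Q / I = 3454 / 0.649 = 5322 s = 1.48 h

1.48 h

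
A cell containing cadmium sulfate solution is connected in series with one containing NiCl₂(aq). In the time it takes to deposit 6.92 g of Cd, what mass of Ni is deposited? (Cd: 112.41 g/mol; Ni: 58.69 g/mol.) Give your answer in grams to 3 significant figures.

3.61 g

n(Cd) = 6.92 / 112.41 = 0.06156 mol
Cd²⁺ + 2e⁻ → Cd, so n(e⁻) = 2 × 0.06156 = 0.1231 mol
In series, the same 0.1231 mol of electrons flows through the second cell.
Ni²⁺ + 2e⁻ → Ni, so n(Ni) = 0.1231 / 2 = 0.06155 mol
m(Ni) = 0.06155 × 58.69 = 3.61 g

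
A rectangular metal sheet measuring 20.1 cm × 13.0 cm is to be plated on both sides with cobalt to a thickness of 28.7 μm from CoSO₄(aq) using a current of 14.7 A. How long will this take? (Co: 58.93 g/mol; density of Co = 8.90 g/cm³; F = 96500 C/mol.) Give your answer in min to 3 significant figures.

Plated area = 2 × 20.1 × 13.0 = 522.6 cm²
Volume = 522.6 × 28.7×10⁻⁴ cm = 1.500 cm³
m(Co) = 1.500 × 8.90 = 13.35 g
n(Co) = 13.35 / 58.93 = 0.2265 mol; n(e⁻) = 2 × 0.2265 = 0.4530 mol
Q = 0.4530 × 96500 = 43710 C
t = 43710 / 14.7 = 2973 s = 49.6 min

49.6 min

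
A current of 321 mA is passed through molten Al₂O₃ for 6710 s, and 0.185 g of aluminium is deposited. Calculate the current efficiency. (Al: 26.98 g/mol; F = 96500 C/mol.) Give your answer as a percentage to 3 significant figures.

Q = 0.321 × 6710 = 2154 C
n(e⁻) = 2154 / 96500 = 0.02232 mol
Al³⁺ + 3e⁻ → Al, so theoretical n(Al) = 0.007440 mol → 0.2007 g
Efficiency = 0.185 / 0.2007 = 0.9218 = 92.2%

92.2%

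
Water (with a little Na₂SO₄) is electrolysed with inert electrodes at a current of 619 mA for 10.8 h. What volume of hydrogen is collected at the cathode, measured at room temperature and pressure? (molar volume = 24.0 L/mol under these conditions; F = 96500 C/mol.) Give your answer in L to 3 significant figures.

2.99 L

Charge passed = 0.619 × 38880 = 24070 C
n(e⁻) = Q/F = 24070/96500 = 0.2494 mol
2H⁺ + 2e⁻ → H₂, so n(H₂) = 0.2494 / 2 = 0.1247 mol
V = 0.1247 × 24.0 = 2.993 L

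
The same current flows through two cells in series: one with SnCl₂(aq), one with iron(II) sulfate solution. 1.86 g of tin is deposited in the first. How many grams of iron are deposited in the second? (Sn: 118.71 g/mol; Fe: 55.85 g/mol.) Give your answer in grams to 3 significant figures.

0.875 g

n(Sn) = 1.86 / 118.71 = 0.01567 mol
Sn²⁺ + 2e⁻ → Sn, so n(e⁻) = 2 × 0.01567 = 0.03134 mol
In series, the same 0.03134 mol of electrons flows through the second cell.
Fe²⁺ + 2e⁻ → Fe, so n(Fe) = 0.03134 / 2 = 0.01567 mol
m(Fe) = 0.01567 × 55.85 = 0.875 g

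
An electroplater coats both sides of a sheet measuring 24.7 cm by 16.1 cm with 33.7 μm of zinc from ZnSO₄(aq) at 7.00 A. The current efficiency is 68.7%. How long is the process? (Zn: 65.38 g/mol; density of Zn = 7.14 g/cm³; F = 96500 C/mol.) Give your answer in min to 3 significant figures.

196 min

Plated area = 2 × 24.7 × 16.1 = 795.3 cm²
Volume = 795.3 × 33.7×10⁻⁴ cm = 2.680 cm³
m(Zn) = 2.680 × 7.14 = 19.14 g
n(Zn) = 19.14 / 65.38 = 0.2928 mol; n(e⁻) = 2 × 0.2928 = 0.5856 mol
Q = 0.5856 × 96500 / 0.687 = 82260 C
t = 82260 / 7.00 = 11750 s = 196 min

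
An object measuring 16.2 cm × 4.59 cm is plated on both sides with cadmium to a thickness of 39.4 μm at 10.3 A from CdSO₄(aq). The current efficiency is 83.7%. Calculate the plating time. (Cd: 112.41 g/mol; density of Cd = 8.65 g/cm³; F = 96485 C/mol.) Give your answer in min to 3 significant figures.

Plated area = 2 × 16.2 × 4.59 = 148.7 cm²
Volume = 148.7 × 39.4×10⁻⁴ cm = 0.5859 cm³
m(Cd) = 0.5859 × 8.65 = 5.068 g
n(Cd) = 5.068 / 112.41 = 0.04508 mol; n(e⁻) = 2 × 0.04508 = 0.09016 mol
Q = 0.09016 × 96485 / 0.837 = 10390 C
t = 10390 / 10.3 = 1009 s = 16.8 min

16.8 min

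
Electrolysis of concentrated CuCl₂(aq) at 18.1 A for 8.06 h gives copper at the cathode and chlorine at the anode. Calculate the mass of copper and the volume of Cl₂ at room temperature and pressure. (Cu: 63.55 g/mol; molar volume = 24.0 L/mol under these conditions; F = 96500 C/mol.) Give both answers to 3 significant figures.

Q = 18.1 × 29016 = 5.252×10^5 C; n(e⁻) = 5.252×10^5 / 96500 = 5.442 mol
Cathode: Cu²⁺ + 2e⁻ → Cu → n(Cu) = 5.442/2 = 2.721 mol → 173 g
Anode: 2Cl⁻ → Cl₂ + 2e⁻ → n(Cl₂) = 5.442/2 = 2.721 mol → 65.3 L

173 g Cu; 65.3 L Cl₂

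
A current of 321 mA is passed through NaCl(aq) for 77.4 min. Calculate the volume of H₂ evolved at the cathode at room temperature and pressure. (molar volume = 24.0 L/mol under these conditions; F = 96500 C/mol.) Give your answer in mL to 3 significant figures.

185 mL

Q = It = 0.321 × 4644 = 1491 C
n(e⁻) = 1491 / 96500 = 0.01545 mol
2H⁺ + 2e⁻ → H₂, so n(H₂) = 0.01545 / 2 = 0.007725 mol
V = 0.007725 × 24.0 = 0.1854 L
= 185 mL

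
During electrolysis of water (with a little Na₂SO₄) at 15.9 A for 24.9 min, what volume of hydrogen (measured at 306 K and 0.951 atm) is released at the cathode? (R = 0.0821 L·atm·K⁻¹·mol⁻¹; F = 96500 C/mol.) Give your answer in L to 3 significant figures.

Charge passed = 15.9 × 1494 = 23750 C
n(e⁻) = Q/F = 23750/96500 = 0.2461 mol
2H⁺ + 2e⁻ → H₂, so n(H₂) = 0.2461 / 2 = 0.1231 mol
V = nRT/P = 0.1231 × 0.0821 × 306 / 0.951 = 3.252 L

3.25 L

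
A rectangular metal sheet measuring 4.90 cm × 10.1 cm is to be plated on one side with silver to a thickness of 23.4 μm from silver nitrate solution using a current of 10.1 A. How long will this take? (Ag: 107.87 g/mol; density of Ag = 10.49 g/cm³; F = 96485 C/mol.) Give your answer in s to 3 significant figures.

108 s

Plated area = 4.90 × 10.1 = 49.49 cm²
Volume = 49.49 × 23.4×10⁻⁴ cm = 0.1158 cm³
m(Ag) = 0.1158 × 10.49 = 1.215 g
n(Ag) = 1.215 / 107.87 = 0.01126 mol; n(e⁻) = 0.01126 mol
Q = 0.01126 × 96485 = 1086 C
t = 1086 / 10.1 = 107.5 s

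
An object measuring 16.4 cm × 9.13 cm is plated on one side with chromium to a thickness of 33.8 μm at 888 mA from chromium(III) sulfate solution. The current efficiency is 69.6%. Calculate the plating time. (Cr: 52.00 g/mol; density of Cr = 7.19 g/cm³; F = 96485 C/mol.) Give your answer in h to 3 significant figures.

Plated area = 16.4 × 9.13 = 149.7 cm²
Volume = 149.7 × 33.8×10⁻⁴ cm = 0.5060 cm³
m(Cr) = 0.5060 × 7.19 = 3.638 g
n(Cr) = 3.638 / 52.00 = 0.06996 mol; n(e⁻) = 3 × 0.06996 = 0.2099 mol
Q = 0.2099 × 96485 / 0.696 = 29100 C
t = 29100 / 0.888 = 32770 s = 9.10 h

9.10 h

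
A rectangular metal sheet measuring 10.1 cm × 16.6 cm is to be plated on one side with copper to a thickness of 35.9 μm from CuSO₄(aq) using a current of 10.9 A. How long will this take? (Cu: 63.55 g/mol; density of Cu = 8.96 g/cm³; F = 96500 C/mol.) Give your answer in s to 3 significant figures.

Plated area = 10.1 × 16.6 = 167.7 cm²
Volume = 167.7 × 35.9×10⁻⁴ cm = 0.6020 cm³
m(Cu) = 0.6020 × 8.96 = 5.394 g
n(Cu) = 5.394 / 63.55 = 0.08488 mol; n(e⁻) = 2 × 0.08488 = 0.1698 mol
Q = 0.1698 × 96500 = 16390 C
t = 16390 / 10.9 = 1504 s

1500 s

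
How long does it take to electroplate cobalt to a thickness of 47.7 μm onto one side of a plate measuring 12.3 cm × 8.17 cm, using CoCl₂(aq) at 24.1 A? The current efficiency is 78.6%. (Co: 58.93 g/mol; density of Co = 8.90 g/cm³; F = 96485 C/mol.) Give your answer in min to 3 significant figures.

12.3 min

Plated area = 12.3 × 8.17 = 100.5 cm²
Volume = 100.5 × 47.7×10⁻⁴ cm = 0.4794 cm³
m(Co) = 0.4794 × 8.90 = 4.267 g
n(Co) = 4.267 / 58.93 = 0.07241 mol; n(e⁻) = 2 × 0.07241 = 0.1448 mol
Q = 0.1448 × 96485 / 0.786 = 17770 C
t = 17770 / 24.1 = 737.3 s = 12.3 min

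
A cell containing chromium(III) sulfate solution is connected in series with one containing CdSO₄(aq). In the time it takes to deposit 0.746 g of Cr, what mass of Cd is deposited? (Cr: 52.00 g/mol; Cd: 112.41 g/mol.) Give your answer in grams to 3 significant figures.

2.42 g

n(Cr) = 0.746 / 52.00 = 0.01435 mol
Cr³⁺ + 3e⁻ → Cr, so n(e⁻) = 3 × 0.01435 = 0.04305 mol
In series, the same 0.04305 mol of electrons flows through the second cell.
Cd²⁺ + 2e⁻ → Cd, so n(Cd) = 0.04305 / 2 = 0.02153 mol
m(Cd) = 0.02153 × 112.41 = 2.42 g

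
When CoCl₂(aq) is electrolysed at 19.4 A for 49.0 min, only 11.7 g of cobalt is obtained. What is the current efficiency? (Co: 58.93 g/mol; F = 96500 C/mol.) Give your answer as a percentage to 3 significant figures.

Q = 19.4 × 2940 = 57040 C
n(e⁻) = 57040 / 96500 = 0.5911 mol
Co²⁺ + 2e⁻ → Co, so theoretical n(Co) = 0.2956 mol → 17.42 g
Efficiency = 11.7 / 17.42 = 0.6716 = 67.2%

67.2%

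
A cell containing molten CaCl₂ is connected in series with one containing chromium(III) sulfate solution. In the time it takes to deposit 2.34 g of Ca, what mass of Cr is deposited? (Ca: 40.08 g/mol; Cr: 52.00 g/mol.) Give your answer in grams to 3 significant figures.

n(Ca) = 2.34 / 40.08 = 0.05838 mol
Ca²⁺ + 2e⁻ → Ca, so n(e⁻) = 2 × 0.05838 = 0.1168 mol
Same current for the same time ⇒ same n(e⁻) = 0.1168 mol in both cells.
Cr³⁺ + 3e⁻ → Cr, so n(Cr) = 0.1168 / 3 = 0.03893 mol
m(Cr) = 0.03893 × 52.00 = 2.02 g

2.02 g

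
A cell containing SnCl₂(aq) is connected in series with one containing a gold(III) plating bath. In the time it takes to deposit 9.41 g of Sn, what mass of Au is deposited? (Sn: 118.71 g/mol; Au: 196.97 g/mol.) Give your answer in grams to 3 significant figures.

n(Sn) = 9.41 / 118.71 = 0.07927 mol
Sn²⁺ + 2e⁻ → Sn, so n(e⁻) = 2 × 0.07927 = 0.1585 mol
Since the cells are in series, n(e⁻) in the Au cell is also 0.1585 mol.
Au³⁺ + 3e⁻ → Au, so n(Au) = 0.1585 / 3 = 0.05283 mol
m(Au) = 0.05283 × 196.97 = 10.4 g

10.4 g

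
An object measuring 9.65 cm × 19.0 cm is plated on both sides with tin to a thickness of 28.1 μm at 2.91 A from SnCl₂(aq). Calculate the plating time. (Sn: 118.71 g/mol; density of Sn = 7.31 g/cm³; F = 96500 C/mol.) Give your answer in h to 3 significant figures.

Plated area = 2 × 9.65 × 19.0 = 366.7 cm²
Volume = 366.7 × 28.1×10⁻⁴ cm = 1.030 cm³
m(Sn) = 1.030 × 7.31 = 7.529 g
n(Sn) = 7.529 / 118.71 = 0.06342 mol; n(e⁻) = 2 × 0.06342 = 0.1268 mol
Q = 0.1268 × 96500 = 12240 C
t = 12240 / 2.91 = 4206 s = 1.17 h

1.17 h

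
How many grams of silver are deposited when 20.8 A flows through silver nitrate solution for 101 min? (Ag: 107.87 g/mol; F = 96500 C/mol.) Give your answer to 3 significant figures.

Charge passed = 20.8 × 6060 = 1.260×10^5 C
n(e⁻) = 1.260×10^5 / 96500 = 1.306 mol
Ag⁺ + e⁻ → Ag, so n(Ag) = 1.306 mol
m = 1.306 × 107.87 = 141 g

141 g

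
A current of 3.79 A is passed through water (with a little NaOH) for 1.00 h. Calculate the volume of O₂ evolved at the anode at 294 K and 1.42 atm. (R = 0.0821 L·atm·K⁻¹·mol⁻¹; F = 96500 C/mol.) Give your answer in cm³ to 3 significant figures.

601 cm³

Charge passed = 3.79 × 3600 = 13640 C
n(e⁻) = 13640 / 96500 = 0.1413 mol
2H₂O → O₂ + 4H⁺ + 4e⁻, so n(O₂) = 0.1413 / 4 = 0.03533 mol
V = nRT/P = 0.03533 × 0.0821 × 294 / 1.42 = 0.6005 L
= 601 cm³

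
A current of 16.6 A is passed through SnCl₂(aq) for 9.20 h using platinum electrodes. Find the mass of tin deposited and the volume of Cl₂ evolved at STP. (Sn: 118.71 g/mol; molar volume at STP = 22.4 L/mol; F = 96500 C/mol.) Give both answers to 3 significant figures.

338 g Sn; 63.8 L Cl₂

Q = 16.6 × 33120 = 5.498×10^5 C; n(e⁻) = 5.498×10^5 / 96500 = 5.697 mol
Cathode: Sn²⁺ + 2e⁻ → Sn → n(Sn) = 5.697/2 = 2.849 mol → 338 g
Anode: 2Cl⁻ → Cl₂ + 2e⁻ → n(Cl₂) = 5.697/2 = 2.849 mol → 63.8 L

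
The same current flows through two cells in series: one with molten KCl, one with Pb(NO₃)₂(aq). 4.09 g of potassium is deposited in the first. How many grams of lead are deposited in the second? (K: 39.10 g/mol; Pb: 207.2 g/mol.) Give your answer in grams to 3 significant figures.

10.8 g

n(K) = 4.09 / 39.10 = 0.1046 mol
K⁺ + e⁻ → K, so n(e⁻) = 0.1046 mol
The cells are in series, so the same charge (and hence the same n(e⁻) = 0.1046 mol) passes through both.
Pb²⁺ + 2e⁻ → Pb, so n(Pb) = 0.1046 / 2 = 0.05230 mol
m(Pb) = 0.05230 × 207.2 = 10.8 g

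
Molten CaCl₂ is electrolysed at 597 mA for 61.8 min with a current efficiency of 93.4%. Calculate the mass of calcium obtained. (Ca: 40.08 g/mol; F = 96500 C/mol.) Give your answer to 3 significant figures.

Q = 0.597 × 3708 = 2214 C
n(e⁻) = 2214 / 96500 = 0.02294 mol
Ca²⁺ + 2e⁻ → Ca, so theoretical m(Ca) = 0.01147 × 40.08 = 0.4597 g
Actual mass = 93.4% × 0.4597 = 0.429 g

0.429 g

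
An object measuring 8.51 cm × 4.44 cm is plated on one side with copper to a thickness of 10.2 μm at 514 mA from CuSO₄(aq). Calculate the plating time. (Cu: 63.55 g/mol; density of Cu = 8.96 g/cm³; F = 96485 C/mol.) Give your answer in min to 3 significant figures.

Plated area = 8.51 × 4.44 = 37.78 cm²
Volume = 37.78 × 10.2×10⁻⁴ cm = 0.03854 cm³
m(Cu) = 0.03854 × 8.96 = 0.3453 g
n(Cu) = 0.3453 / 63.55 = 0.005434 mol; n(e⁻) = 2 × 0.005434 = 0.01087 mol
Q = 0.01087 × 96485 = 1049 C
t = 1049 / 0.514 = 2041 s = 34.0 min

34.0 min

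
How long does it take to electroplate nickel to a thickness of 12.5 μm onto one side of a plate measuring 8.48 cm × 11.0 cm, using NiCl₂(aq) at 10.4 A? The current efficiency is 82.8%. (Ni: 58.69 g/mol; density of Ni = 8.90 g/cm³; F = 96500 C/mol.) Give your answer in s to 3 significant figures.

Plated area = 8.48 × 11.0 = 93.28 cm²
Volume = 93.28 × 12.5×10⁻⁴ cm = 0.1166 cm³
m(Ni) = 0.1166 × 8.90 = 1.038 g
n(Ni) = 1.038 / 58.69 = 0.01769 mol; n(e⁻) = 2 × 0.01769 = 0.03538 mol
Q = 0.03538 × 96500 / 0.828 = 4123 C
t = 4123 / 10.4 = 396.4 s

396 s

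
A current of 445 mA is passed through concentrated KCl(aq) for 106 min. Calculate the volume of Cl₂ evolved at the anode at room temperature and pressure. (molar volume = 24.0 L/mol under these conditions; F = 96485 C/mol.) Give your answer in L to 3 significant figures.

0.352 L

Charge passed = 0.445 × 6360 = 2830 C
n(e⁻) = 2830 / 96485 = 0.02933 mol
2Cl⁻ → Cl₂ + 2e⁻, so n(Cl₂) = 0.02933 / 2 = 0.01467 mol
V = 0.01467 × 24.0 = 0.3521 L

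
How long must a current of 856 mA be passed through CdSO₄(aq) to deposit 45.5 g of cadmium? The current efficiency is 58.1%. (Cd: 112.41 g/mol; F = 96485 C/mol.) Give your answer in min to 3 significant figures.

2620 min

n(Cd) = 45.5 / 112.41 = 0.4048 mol
Cd²⁺ + 2e⁻ → Cd, so n(e⁻) = 2 × 0.4048 = 0.8096 mol
Q = 0.8096 × 96485 / 0.581 = 1.344×10^5 C
t = Q / I = 1.344×10^5 / 0.856 = 1.570×10^5 s = 2620 min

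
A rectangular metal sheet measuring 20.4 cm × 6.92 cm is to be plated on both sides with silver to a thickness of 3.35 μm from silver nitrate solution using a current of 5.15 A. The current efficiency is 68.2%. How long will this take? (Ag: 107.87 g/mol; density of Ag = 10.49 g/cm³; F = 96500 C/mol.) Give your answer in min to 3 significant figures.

4.21 min

Plated area = 2 × 20.4 × 6.92 = 282.3 cm²
Volume = 282.3 × 3.35×10⁻⁴ cm = 0.09457 cm³
m(Ag) = 0.09457 × 10.49 = 0.9920 g
n(Ag) = 0.9920 / 107.87 = 0.009196 mol; n(e⁻) = 0.009196 mol
Q = 0.009196 × 96500 / 0.682 = 1301 C
t = 1301 / 5.15 = 252.6 s = 4.21 min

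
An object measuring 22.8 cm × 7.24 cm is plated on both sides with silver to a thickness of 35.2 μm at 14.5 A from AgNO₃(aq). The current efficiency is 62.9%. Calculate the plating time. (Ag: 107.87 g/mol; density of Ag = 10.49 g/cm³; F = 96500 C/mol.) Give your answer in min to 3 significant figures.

19.9 min

Plated area = 2 × 22.8 × 7.24 = 330.1 cm²
Volume = 330.1 × 35.2×10⁻⁴ cm = 1.162 cm³
m(Ag) = 1.162 × 10.49 = 12.19 g
n(Ag) = 12.19 / 107.87 = 0.1130 mol; n(e⁻) = 0.1130 mol
Q = 0.1130 × 96500 / 0.629 = 17340 C
t = 17340 / 14.5 = 1196 s = 19.9 min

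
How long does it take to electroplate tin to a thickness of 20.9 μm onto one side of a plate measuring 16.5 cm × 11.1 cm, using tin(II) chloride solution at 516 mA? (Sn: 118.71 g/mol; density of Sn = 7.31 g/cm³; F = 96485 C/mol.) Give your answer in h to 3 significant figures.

2.45 h

Plated area = 16.5 × 11.1 = 183.2 cm²
Volume = 183.2 × 20.9×10⁻⁴ cm = 0.3829 cm³
m(Sn) = 0.3829 × 7.31 = 2.799 g
n(Sn) = 2.799 / 118.71 = 0.02358 mol; n(e⁻) = 2 × 0.02358 = 0.04716 mol
Q = 0.04716 × 96485 = 4550 C
t = 4550 / 0.516 = 8818 s = 2.45 h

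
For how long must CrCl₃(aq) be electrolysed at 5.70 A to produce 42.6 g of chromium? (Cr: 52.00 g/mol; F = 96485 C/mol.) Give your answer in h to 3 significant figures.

11.6 h

n(Cr) = 42.6 / 52.00 = 0.8192 mol
Cr³⁺ + 3e⁻ → Cr, so n(e⁻) = 3 × 0.8192 = 2.458 mol
Q = 2.458 × 96485 = 2.372×10^5 C
t = Q / I = 2.372×10^5 / 5.70 = 41610 s = 11.6 h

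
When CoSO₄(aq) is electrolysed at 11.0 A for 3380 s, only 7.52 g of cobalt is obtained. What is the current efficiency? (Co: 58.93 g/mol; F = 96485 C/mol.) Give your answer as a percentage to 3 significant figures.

66.2%

Q = 11.0 × 3380 = 37180 C
n(e⁻) = 37180 / 96485 = 0.3853 mol
Co²⁺ + 2e⁻ → Co, so theoretical n(Co) = 0.1927 mol → 11.36 g
Efficiency = 7.52 / 11.36 = 0.6620 = 66.2%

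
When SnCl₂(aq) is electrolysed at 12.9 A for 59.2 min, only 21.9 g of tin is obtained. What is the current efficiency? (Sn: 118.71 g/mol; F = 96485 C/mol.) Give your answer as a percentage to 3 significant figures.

Q = 12.9 × 3552 = 45820 C
n(e⁻) = 45820 / 96485 = 0.4749 mol
Sn²⁺ + 2e⁻ → Sn, so theoretical n(Sn) = 0.2375 mol → 28.19 g
Efficiency = 21.9 / 28.19 = 0.7769 = 77.7%

77.7%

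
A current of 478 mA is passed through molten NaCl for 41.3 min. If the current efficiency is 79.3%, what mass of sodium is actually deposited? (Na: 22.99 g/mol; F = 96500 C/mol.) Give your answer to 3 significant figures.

Q = 0.478 × 2478 = 1184 C
n(e⁻) = 1184 / 96500 = 0.01227 mol
Na⁺ + e⁻ → Na, so theoretical m(Na) = 0.01227 × 22.99 = 0.2821 g
Actual mass = 79.3% × 0.2821 = 0.224 g

0.224 g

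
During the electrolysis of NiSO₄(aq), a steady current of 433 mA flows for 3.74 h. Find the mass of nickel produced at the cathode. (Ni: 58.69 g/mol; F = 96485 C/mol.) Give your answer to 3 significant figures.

Q = 0.433 A × 13464 s = 5830 C
n(e⁻) = Q/F = 5830/96485 = 0.06042 mol
Ni²⁺ + 2e⁻ → Ni, so n(Ni) = 0.06042 / 2 = 0.03021 mol
m = 0.03021 × 58.69 = 1.77 g

1.77 g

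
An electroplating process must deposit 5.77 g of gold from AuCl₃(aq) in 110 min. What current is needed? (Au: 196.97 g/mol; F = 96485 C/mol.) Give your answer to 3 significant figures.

1.28 A

n(Au) = 5.77 / 196.97 = 0.02929 mol
Au³⁺ + 3e⁻ → Au, so n(e⁻) = 3 × 0.02929 = 0.08787 mol
Q = 0.08787 × 96485 = 8478 C
I = Q / t = 8478 / 6600 s = 1.28 A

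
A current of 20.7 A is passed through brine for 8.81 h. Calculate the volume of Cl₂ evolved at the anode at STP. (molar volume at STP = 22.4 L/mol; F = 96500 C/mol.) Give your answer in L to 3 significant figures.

Charge passed = 20.7 × 31716 = 6.565×10^5 C
n(e⁻) = 6.565×10^5 / 96500 = 6.803 mol
2Cl⁻ → Cl₂ + 2e⁻, so n(Cl₂) = 6.803 / 2 = 3.402 mol
V = 3.402 × 22.4 = 76.20 L

76.2 L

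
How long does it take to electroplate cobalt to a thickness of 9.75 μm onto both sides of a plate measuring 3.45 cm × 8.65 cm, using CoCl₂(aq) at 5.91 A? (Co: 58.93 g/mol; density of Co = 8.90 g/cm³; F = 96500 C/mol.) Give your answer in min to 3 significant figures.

Plated area = 2 × 3.45 × 8.65 = 59.69 cm²
Volume = 59.69 × 9.75×10⁻⁴ cm = 0.05820 cm³
m(Co) = 0.05820 × 8.90 = 0.5180 g
n(Co) = 0.5180 / 58.93 = 0.008790 mol; n(e⁻) = 2 × 0.008790 = 0.01758 mol
Q = 0.01758 × 96500 = 1696 C
t = 1696 / 5.91 = 287.0 s = 4.78 min

4.78 min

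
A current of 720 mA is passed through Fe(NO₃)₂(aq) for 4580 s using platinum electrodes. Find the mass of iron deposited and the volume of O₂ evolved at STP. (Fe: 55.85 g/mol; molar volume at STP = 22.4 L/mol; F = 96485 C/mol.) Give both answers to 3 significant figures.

0.954 g Fe; 0.191 L O₂

Q = 0.720 × 4580 = 3298 C; n(e⁻) = 3298 / 96485 = 0.03418 mol
Cathode: Fe²⁺ + 2e⁻ → Fe → n(Fe) = 0.03418/2 = 0.01709 mol → 0.954 g
Anode: 2H₂O → O₂ + 4H⁺ + 4e⁻ → n(O₂) = 0.03418/4 = 0.008545 mol → 0.191 L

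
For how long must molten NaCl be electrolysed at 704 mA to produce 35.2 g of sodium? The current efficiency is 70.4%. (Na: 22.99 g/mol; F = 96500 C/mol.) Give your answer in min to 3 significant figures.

4970 min

n(Na) = 35.2 / 22.99 = 1.531 mol
Na⁺ + e⁻ → Na, so n(e⁻) = 1.531 mol
Q = 1.531 × 96500 / 0.704 = 2.099×10^5 C
t = Q / I = 2.099×10^5 / 0.704 = 2.982×10^5 s = 4970 min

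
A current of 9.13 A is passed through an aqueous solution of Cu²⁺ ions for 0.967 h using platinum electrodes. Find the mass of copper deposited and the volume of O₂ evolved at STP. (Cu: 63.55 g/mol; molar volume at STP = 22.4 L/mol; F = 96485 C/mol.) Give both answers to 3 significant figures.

Q = 9.13 × 3481.2 = 31780 C; n(e⁻) = 31780 / 96485 = 0.3294 mol
Cathode: Cu²⁺ + 2e⁻ → Cu → n(Cu) = 0.3294/2 = 0.1647 mol → 10.5 g
Anode: 2H₂O → O₂ + 4H⁺ + 4e⁻ → n(O₂) = 0.3294/4 = 0.08235 mol → 1.84 L

10.5 g Cu; 1.84 L O₂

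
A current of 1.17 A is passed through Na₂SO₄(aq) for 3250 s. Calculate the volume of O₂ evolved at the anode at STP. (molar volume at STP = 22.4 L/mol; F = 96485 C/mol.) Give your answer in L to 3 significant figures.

0.221 L

Charge passed = 1.17 × 3250 = 3803 C
Moles of electrons = 3803 / 96485 = 0.03942 mol
2H₂O → O₂ + 4H⁺ + 4e⁻, so n(O₂) = 0.03942 / 4 = 0.009855 mol
V = 0.009855 × 22.4 = 0.2208 L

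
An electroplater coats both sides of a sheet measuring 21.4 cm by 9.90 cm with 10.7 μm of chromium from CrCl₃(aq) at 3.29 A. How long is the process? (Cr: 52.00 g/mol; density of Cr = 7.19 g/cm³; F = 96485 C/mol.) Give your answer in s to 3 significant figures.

Plated area = 2 × 21.4 × 9.90 = 423.7 cm²
Volume = 423.7 × 10.7×10⁻⁴ cm = 0.4534 cm³
m(Cr) = 0.4534 × 7.19 = 3.260 g
n(Cr) = 3.260 / 52.00 = 0.06269 mol; n(e⁻) = 3 × 0.06269 = 0.1881 mol
Q = 0.1881 × 96485 = 18150 C
t = 18150 / 3.29 = 5517 s

5520 s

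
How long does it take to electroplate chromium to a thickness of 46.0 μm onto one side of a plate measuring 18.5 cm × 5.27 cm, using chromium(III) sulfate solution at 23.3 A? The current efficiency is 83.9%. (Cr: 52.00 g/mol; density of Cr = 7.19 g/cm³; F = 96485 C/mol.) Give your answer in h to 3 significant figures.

Plated area = 18.5 × 5.27 = 97.50 cm²
Volume = 97.50 × 46.0×10⁻⁴ cm = 0.4485 cm³
m(Cr) = 0.4485 × 7.19 = 3.225 g
n(Cr) = 3.225 / 52.00 = 0.06202 mol; n(e⁻) = 3 × 0.06202 = 0.1861 mol
Q = 0.1861 × 96485 / 0.839 = 21400 C
t = 21400 / 23.3 = 918.5 s = 0.255 h

0.255 h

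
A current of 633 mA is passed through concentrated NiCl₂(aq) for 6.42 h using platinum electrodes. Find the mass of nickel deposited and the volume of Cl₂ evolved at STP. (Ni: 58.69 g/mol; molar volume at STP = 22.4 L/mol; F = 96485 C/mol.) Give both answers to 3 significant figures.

4.45 g Ni; 1.70 L Cl₂

Q = 0.633 × 23112 = 14630 C; n(e⁻) = 14630 / 96485 = 0.1516 mol
Cathode: Ni²⁺ + 2e⁻ → Ni → n(Ni) = 0.1516/2 = 0.07580 mol → 4.45 g
Anode: 2Cl⁻ → Cl₂ + 2e⁻ → n(Cl₂) = 0.1516/2 = 0.07580 mol → 1.70 L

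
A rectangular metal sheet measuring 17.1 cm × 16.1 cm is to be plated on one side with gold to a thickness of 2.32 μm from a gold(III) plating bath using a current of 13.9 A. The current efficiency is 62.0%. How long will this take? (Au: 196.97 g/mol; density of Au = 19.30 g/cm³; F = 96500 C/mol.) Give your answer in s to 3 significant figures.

Plated area = 17.1 × 16.1 = 275.3 cm²
Volume = 275.3 × 2.32×10⁻⁴ cm = 0.06387 cm³
m(Au) = 0.06387 × 19.30 = 1.233 g
n(Au) = 1.233 / 196.97 = 0.006260 mol; n(e⁻) = 3 × 0.006260 = 0.01878 mol
Q = 0.01878 × 96500 / 0.620 = 2923 C
t = 2923 / 13.9 = 210.3 s

210 s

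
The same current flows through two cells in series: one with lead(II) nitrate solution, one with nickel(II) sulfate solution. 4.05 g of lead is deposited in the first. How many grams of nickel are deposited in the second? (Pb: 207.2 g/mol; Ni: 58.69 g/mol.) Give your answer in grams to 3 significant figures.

1.15 g

n(Pb) = 4.05 / 207.2 = 0.01955 mol
Pb²⁺ + 2e⁻ → Pb, so n(e⁻) = 2 × 0.01955 = 0.03910 mol
The cells are in series, so the same charge (and hence the same n(e⁻) = 0.03910 mol) passes through both.
Ni²⁺ + 2e⁻ → Ni, so n(Ni) = 0.03910 / 2 = 0.01955 mol
m(Ni) = 0.01955 × 58.69 = 1.15 g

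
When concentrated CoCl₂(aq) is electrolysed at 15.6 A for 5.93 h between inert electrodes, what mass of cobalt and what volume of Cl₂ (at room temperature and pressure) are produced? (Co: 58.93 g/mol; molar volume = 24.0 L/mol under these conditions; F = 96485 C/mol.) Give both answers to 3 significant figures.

Q = 15.6 × 21348 = 3.330×10^5 C; n(e⁻) = 3.330×10^5 / 96485 = 3.451 mol
Cathode: Co²⁺ + 2e⁻ → Co → n(Co) = 3.451/2 = 1.726 mol → 102 g
Anode: 2Cl⁻ → Cl₂ + 2e⁻ → n(Cl₂) = 3.451/2 = 1.726 mol → 41.4 L

102 g Co; 41.4 L Cl₂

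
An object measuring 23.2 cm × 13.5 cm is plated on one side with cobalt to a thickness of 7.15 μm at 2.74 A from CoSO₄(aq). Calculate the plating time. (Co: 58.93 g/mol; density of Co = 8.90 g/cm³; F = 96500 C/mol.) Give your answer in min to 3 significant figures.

39.7 min

Plated area = 23.2 × 13.5 = 313.2 cm²
Volume = 313.2 × 7.15×10⁻⁴ cm = 0.2239 cm³
m(Co) = 0.2239 × 8.90 = 1.993 g
n(Co) = 1.993 / 58.93 = 0.03382 mol; n(e⁻) = 2 × 0.03382 = 0.06764 mol
Q = 0.06764 × 96500 = 6527 C
t = 6527 / 2.74 = 2382 s = 39.7 min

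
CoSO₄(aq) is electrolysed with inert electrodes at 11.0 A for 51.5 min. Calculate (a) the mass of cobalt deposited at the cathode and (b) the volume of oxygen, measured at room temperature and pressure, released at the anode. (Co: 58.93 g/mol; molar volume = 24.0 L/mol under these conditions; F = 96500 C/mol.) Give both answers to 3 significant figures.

10.4 g Co; 2.11 L O₂

Q = 11.0 × 3090 = 33990 C; n(e⁻) = 33990 / 96500 = 0.3522 mol
Cathode: Co²⁺ + 2e⁻ → Co → n(Co) = 0.3522/2 = 0.1761 mol → 10.4 g
Anode: 2H₂O → O₂ + 4H⁺ + 4e⁻ → n(O₂) = 0.3522/4 = 0.08805 mol → 2.11 L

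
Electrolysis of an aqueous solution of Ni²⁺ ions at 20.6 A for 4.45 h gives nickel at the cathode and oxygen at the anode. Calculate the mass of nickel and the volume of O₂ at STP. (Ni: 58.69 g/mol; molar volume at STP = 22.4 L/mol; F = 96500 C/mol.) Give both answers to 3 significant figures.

Q = 20.6 × 16020 = 3.300×10^5 C; n(e⁻) = 3.300×10^5 / 96500 = 3.420 mol
Cathode: Ni²⁺ + 2e⁻ → Ni → n(Ni) = 3.420/2 = 1.710 mol → 100 g
Anode: 2H₂O → O₂ + 4H⁺ + 4e⁻ → n(O₂) = 3.420/4 = 0.8550 mol → 19.2 L

100 g Ni; 19.2 L O₂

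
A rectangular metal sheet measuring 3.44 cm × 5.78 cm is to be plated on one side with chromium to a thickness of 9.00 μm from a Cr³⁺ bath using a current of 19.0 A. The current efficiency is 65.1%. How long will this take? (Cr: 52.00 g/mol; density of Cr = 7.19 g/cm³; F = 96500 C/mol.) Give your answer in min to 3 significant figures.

0.965 min

Plated area = 3.44 × 5.78 = 19.88 cm²
Volume = 19.88 × 9.00×10⁻⁴ cm = 0.01789 cm³
m(Cr) = 0.01789 × 7.19 = 0.1286 g
n(Cr) = 0.1286 / 52.00 = 0.002473 mol; n(e⁻) = 3 × 0.002473 = 0.007419 mol
Q = 0.007419 × 96500 / 0.651 = 1100 C
t = 1100 / 19.0 = 57.89 s = 0.965 min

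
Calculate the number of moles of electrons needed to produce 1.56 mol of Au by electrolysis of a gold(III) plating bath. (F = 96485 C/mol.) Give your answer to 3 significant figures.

4.68 mol

Au³⁺ + 3e⁻ → Au, so n(e⁻) = 3 × 1.56 = 4.680 mol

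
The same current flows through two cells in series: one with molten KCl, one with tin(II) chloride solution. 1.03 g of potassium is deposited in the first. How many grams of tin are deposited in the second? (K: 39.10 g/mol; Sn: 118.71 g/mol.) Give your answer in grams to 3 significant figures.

1.56 g

n(K) = 1.03 / 39.10 = 0.02634 mol
K⁺ + e⁻ → K, so n(e⁻) = 0.02634 mol
Same current for the same time ⇒ same n(e⁻) = 0.02634 mol in both cells.
Sn²⁺ + 2e⁻ → Sn, so n(Sn) = 0.02634 / 2 = 0.01317 mol
m(Sn) = 0.01317 × 118.71 = 1.56 g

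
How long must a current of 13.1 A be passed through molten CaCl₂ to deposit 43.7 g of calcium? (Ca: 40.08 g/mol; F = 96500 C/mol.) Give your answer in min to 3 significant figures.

n(Ca) = 43.7 / 40.08 = 1.090 mol
Ca²⁺ + 2e⁻ → Ca, so n(e⁻) = 2 × 1.090 = 2.180 mol
Q = 2.180 × 96500 = 2.104×10^5 C
t = Q / I = 2.104×10^5 / 13.1 = 16060 s = 268 min

268 min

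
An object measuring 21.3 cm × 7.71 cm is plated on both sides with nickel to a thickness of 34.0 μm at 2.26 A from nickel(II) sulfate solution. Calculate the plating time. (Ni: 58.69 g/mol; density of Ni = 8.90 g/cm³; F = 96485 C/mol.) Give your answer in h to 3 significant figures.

4.02 h

Plated area = 2 × 21.3 × 7.71 = 328.4 cm²
Volume = 328.4 × 34.0×10⁻⁴ cm = 1.117 cm³
m(Ni) = 1.117 × 8.90 = 9.941 g
n(Ni) = 9.941 / 58.69 = 0.1694 mol; n(e⁻) = 2 × 0.1694 = 0.3388 mol
Q = 0.3388 × 96485 = 32690 C
t = 32690 / 2.26 = 14460 s = 4.02 h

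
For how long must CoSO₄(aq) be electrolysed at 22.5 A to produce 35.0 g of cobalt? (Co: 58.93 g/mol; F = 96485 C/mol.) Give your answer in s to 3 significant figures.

5090 s

n(Co) = 35.0 / 58.93 = 0.5939 mol
Co²⁺ + 2e⁻ → Co, so n(e⁻) = 2 × 0.5939 = 1.188 mol
Q = 1.188 × 96485 = 1.146×10^5 C
t = Q / I = 1.146×10^5 / 22.5 = 5093 s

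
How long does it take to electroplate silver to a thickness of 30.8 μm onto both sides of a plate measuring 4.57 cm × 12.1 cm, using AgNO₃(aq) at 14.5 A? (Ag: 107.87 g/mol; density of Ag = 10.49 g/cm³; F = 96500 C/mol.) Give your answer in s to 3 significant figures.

220 s

Plated area = 2 × 4.57 × 12.1 = 110.6 cm²
Volume = 110.6 × 30.8×10⁻⁴ cm = 0.3406 cm³
m(Ag) = 0.3406 × 10.49 = 3.573 g
n(Ag) = 3.573 / 107.87 = 0.03312 mol; n(e⁻) = 0.03312 mol
Q = 0.03312 × 96500 = 3196 C
t = 3196 / 14.5 = 220.4 s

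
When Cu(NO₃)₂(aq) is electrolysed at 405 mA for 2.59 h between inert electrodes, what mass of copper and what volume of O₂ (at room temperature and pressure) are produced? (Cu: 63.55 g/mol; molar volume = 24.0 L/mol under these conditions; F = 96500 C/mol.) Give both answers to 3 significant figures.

1.24 g Cu; 0.235 L O₂

Q = 0.405 × 9324 = 3776 C; n(e⁻) = 3776 / 96500 = 0.03913 mol
Cathode: Cu²⁺ + 2e⁻ → Cu → n(Cu) = 0.03913/2 = 0.01957 mol → 1.24 g
Anode: 2H₂O → O₂ + 4H⁺ + 4e⁻ → n(O₂) = 0.03913/4 = 0.009783 mol → 0.235 L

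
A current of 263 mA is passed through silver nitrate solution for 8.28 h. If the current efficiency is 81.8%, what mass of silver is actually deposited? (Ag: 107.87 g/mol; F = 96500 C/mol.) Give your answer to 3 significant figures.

7.17 g

Q = 0.263 × 29808 = 7840 C
n(e⁻) = 7840 / 96500 = 0.08124 mol
Ag⁺ + e⁻ → Ag, so theoretical m(Ag) = 0.08124 × 107.87 = 8.763 g
Actual mass = 81.8% × 8.763 = 7.17 g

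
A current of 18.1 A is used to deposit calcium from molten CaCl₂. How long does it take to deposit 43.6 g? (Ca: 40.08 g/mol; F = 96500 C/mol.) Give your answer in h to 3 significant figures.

n(Ca) = 43.6 / 40.08 = 1.088 mol
Ca²⁺ + 2e⁻ → Ca, so n(e⁻) = 2 × 1.088 = 2.176 mol
Q = 2.176 × 96500 = 2.100×10^5 C
t = Q / I = 2.100×10^5 / 18.1 = 11600 s = 3.22 h

3.22 h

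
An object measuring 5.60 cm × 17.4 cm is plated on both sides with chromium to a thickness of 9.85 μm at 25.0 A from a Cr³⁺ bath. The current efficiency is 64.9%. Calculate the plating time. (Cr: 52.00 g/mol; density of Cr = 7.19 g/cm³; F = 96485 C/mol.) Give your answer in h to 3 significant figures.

Plated area = 2 × 5.60 × 17.4 = 194.9 cm²
Volume = 194.9 × 9.85×10⁻⁴ cm = 0.1920 cm³
m(Cr) = 0.1920 × 7.19 = 1.380 g
n(Cr) = 1.380 / 52.00 = 0.02654 mol; n(e⁻) = 3 × 0.02654 = 0.07962 mol
Q = 0.07962 × 96485 / 0.649 = 11840 C
t = 11840 / 25.0 = 473.6 s = 0.132 h

0.132 h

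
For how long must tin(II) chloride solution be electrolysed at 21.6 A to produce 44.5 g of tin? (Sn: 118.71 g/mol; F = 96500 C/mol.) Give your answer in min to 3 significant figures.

n(Sn) = 44.5 / 118.71 = 0.3749 mol
Sn²⁺ + 2e⁻ → Sn, so n(e⁻) = 2 × 0.3749 = 0.7498 mol
Q = 0.7498 × 96500 = 72360 C
t = Q / I = 72360 / 21.6 = 3350 s = 55.8 min

55.8 min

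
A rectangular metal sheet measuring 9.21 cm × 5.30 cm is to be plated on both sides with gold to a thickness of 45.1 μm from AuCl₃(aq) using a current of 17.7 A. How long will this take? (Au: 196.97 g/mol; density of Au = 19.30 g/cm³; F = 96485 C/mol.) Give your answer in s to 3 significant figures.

706 s

Plated area = 2 × 9.21 × 5.30 = 97.63 cm²
Volume = 97.63 × 45.1×10⁻⁴ cm = 0.4403 cm³
m(Au) = 0.4403 × 19.30 = 8.498 g
n(Au) = 8.498 / 196.97 = 0.04314 mol; n(e⁻) = 3 × 0.04314 = 0.1294 mol
Q = 0.1294 × 96485 = 12490 C
t = 12490 / 17.7 = 705.6 s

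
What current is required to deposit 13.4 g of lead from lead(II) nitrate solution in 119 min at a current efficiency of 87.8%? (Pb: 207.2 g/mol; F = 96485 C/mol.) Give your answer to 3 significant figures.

n(Pb) = 13.4 / 207.2 = 0.06467 mol
Pb²⁺ + 2e⁻ → Pb, so n(e⁻) = 2 × 0.06467 = 0.1293 mol
Q = 0.1293 × 96485 / 0.878 = 14210 C
I = Q / t = 14210 / 7140 s = 1.99 A

1.99 A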